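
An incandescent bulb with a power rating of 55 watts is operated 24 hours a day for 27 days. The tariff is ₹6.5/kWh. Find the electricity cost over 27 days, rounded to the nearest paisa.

Runtime = 24 h × 27 = 648 h
Energy = 0.055 kW × 648 h = 35.64 kWh
Cost = 35.64 kWh × ₹6.5/kWh = ₹231.66

₹231.66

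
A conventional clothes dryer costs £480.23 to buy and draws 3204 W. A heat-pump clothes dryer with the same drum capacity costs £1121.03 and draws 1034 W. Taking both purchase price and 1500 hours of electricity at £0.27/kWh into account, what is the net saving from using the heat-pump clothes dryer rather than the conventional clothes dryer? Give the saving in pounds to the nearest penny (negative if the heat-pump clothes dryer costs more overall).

£238.05

conventional clothes dryer: £480.23 + (3204/1000) kW × 1500 h × £0.27 = £480.23 + £1297.62 = £1777.85
heat-pump clothes dryer: £1121.03 + (1034/1000) kW × 1500 h × £0.27 = £1121.03 + £418.77 = £1539.8
Saving = £1777.85 − £1539.8 = £238.05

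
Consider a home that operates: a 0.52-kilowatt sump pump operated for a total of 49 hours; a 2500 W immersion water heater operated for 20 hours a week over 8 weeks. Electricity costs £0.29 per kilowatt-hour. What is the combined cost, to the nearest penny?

sump pump: 0.52 kW × 49 h = 25.48 kWh
immersion water heater: Runtime = 20 h/week × 8 weeks = 160 h
immersion water heater: 2.5 kW × 160 h = 400 kWh
Total energy = 425.48 kWh
Cost = 425.48 × £0.29 = £123.39

£123.39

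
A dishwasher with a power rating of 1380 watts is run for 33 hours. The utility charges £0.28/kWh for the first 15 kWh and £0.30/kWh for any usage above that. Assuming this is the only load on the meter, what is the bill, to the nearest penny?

£13.36

Energy = 1.38 kW × 33 h = 45.54 kWh
Tier 1 (0–15 kWh): 15 × £0.28 = £4.2
Above 15 kWh: 30.54 × £0.30 = £9.162
Bill = £13.36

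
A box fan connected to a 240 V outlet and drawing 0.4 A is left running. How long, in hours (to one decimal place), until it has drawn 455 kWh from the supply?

Power = 0.4 A × 240 V = 96 W = 0.096 kW
Hours = 455 kWh ÷ 0.096 kW = 4739.6 h

4739.6 h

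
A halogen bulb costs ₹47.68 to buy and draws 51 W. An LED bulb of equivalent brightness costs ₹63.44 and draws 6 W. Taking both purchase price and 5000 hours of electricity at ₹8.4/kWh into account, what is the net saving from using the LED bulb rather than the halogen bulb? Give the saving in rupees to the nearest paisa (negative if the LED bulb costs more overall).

₹1874.24

halogen bulb: ₹47.68 + (51/1000) kW × 5000 h × ₹8.4 = ₹47.68 + ₹2142 = ₹2189.68
LED bulb: ₹63.44 + (6/1000) kW × 5000 h × ₹8.4 = ₹63.44 + ₹252 = ₹315.44
Saving = ₹2189.68 − ₹315.44 = ₹1874.24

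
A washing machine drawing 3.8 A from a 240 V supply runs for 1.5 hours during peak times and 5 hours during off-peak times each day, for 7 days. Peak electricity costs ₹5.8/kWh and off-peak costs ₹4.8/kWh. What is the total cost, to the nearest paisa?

₹208.76

Power = 3.8 A × 240 V = 912 W = 0.912 kW
Peak energy = 0.912 kW × 1.5 h × 7 = 9.576 kWh
Off-peak energy = 0.912 kW × 5 h × 7 = 31.92 kWh
Cost = 9.576 × ₹5.8 + 31.92 × ₹4.8 = ₹55.5408 + ₹153.216 = ₹208.76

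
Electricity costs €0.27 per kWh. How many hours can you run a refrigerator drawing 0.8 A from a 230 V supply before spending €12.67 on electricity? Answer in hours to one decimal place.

255.0 h

Power = 0.8 A × 230 V = 184 W = 0.184 kW
Energy available = €12.67 ÷ €0.27/kWh = 46.9259 kWh
Hours = 46.9259 kWh ÷ 0.184 kW = 255.0 h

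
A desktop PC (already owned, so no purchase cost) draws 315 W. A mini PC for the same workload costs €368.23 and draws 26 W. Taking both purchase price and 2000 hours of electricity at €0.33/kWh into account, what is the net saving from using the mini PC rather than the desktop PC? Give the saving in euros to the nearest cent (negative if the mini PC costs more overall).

desktop PC: €0.00 + (315/1000) kW × 2000 h × €0.33 = €0.00 + €207.9 = €207.9
mini PC: €368.23 + (26/1000) kW × 2000 h × €0.33 = €368.23 + €17.16 = €385.39
Saving = €207.9 − €385.39 = −€177.49

-€177.49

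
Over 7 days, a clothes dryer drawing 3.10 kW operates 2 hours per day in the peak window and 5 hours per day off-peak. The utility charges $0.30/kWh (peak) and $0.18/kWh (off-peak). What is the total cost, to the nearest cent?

Peak energy = 3.1 kW × 2 h × 7 = 43.4 kWh
Off-peak energy = 3.1 kW × 5 h × 7 = 108.5 kWh
Cost = 43.4 × $0.30 + 108.5 × $0.18 = $13.02 + $19.53 = $32.55

$32.55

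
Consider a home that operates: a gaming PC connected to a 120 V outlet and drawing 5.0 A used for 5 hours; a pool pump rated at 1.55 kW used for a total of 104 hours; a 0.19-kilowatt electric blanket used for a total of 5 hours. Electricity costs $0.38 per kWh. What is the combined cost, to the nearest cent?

$62.76

gaming PC: Power = 5.0 A × 120 V = 600 W = 0.6 kW
gaming PC: 0.6 kW × 5 h = 3 kWh
pool pump: 1.55 kW × 104 h = 161.2 kWh
electric blanket: 0.19 kW × 5 h = 0.95 kWh
Total energy = 165.15 kWh
Cost = 165.15 × $0.38 = $62.76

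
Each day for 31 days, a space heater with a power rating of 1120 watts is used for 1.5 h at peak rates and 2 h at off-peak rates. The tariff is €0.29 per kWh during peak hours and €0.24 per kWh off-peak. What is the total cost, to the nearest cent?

Peak energy = 1.12 kW × 1.5 h × 31 = 52.08 kWh
Off-peak energy = 1.12 kW × 2 h × 31 = 69.44 kWh
Cost = 52.08 × €0.29 + 69.44 × €0.24 = €15.1032 + €16.6656 = €31.77

€31.77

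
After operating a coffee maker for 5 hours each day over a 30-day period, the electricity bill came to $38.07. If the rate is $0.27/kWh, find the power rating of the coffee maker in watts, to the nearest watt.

Energy = $38.07 ÷ $0.27/kWh = 141 kWh
Runtime = 5 h/day × 30 days = 150 h
Power = 141 kWh ÷ 150 h = 0.94 kW = 940 W

940 W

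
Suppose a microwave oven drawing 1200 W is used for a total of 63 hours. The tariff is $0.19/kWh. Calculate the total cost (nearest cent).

$14.36

Energy = 1.2 kW × 63 h = 75.6 kWh
Cost = 75.6 kWh × $0.19/kWh = $14.36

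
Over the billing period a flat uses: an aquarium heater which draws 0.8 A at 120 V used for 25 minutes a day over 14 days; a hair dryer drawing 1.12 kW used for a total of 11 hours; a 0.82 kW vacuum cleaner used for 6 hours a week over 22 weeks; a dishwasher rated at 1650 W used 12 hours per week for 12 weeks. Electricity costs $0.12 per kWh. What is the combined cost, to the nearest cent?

aquarium heater: Power = 0.8 A × 120 V = 96 W = 0.096 kW
aquarium heater: Runtime = 25 min × 14 = 350 min = 5.833333… h
aquarium heater: 0.096 kW × 5.833333… h = 0.56 kWh
hair dryer: 1.12 kW × 11 h = 12.32 kWh
vacuum cleaner: Runtime = 6 h/week × 22 weeks = 132 h
vacuum cleaner: 0.82 kW × 132 h = 108.24 kWh
dishwasher: Runtime = 12 h/week × 12 weeks = 144 h
dishwasher: 1.65 kW × 144 h = 237.6 kWh
Total energy = 358.72 kWh
Cost = 358.72 × $0.12 = $43.05

$43.05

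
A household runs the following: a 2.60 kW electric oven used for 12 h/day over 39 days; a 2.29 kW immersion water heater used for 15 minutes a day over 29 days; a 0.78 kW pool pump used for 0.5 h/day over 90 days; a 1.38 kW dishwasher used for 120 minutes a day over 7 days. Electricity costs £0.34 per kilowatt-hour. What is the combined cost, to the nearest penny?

electric oven: Runtime = 12 h/day × 39 days = 468 h
electric oven: 2.6 kW × 468 h = 1216.8 kWh
immersion water heater: Runtime = 15 min × 29 = 435 min = 7.25 h
immersion water heater: 2.29 kW × 7.25 h = 16.6025 kWh
pool pump: Runtime = 0.5 h/day × 90 days = 45 h
pool pump: 0.78 kW × 45 h = 35.1 kWh
dishwasher: Runtime = 120 min × 7 = 840 min = 14 h
dishwasher: 1.38 kW × 14 h = 19.32 kWh
Total energy = 1287.8225 kWh
Cost = 1287.8225 × £0.34 = £437.86

£437.86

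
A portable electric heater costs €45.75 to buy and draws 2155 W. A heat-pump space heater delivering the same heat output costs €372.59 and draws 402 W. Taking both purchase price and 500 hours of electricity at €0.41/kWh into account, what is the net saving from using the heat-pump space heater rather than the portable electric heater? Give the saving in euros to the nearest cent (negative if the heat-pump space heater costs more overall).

portable electric heater: €45.75 + (2155/1000) kW × 500 h × €0.41 = €45.75 + €441.775 = €487.525
heat-pump space heater: €372.59 + (402/1000) kW × 500 h × €0.41 = €372.59 + €82.41 = €455
Saving = €487.525 − €455 = €32.525 → €32.53

€32.53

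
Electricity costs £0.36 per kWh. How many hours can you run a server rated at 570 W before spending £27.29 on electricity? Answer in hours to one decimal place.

Energy available = £27.29 ÷ £0.36/kWh = 75.8056 kWh
Hours = 75.8056 kWh ÷ 0.57 kW = 133.0 h

133.0 h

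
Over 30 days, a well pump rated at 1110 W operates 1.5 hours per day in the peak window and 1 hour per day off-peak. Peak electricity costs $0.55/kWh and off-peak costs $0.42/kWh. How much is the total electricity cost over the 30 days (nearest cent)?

$41.46

Peak energy = 1.11 kW × 1.5 h × 30 = 49.95 kWh
Off-peak energy = 1.11 kW × 1 h × 30 = 33.3 kWh
Cost = 49.95 × $0.55 + 33.3 × $0.42 = $27.4725 + $13.986 = $41.46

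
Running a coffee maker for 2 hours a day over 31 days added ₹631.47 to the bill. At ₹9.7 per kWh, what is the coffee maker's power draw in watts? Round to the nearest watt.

1050 W

Energy = ₹631.47 ÷ ₹9.7/kWh = 65.1 kWh
Runtime = 2 h/day × 31 days = 62 h
Power = 65.1 kWh ÷ 62 h = 1.05 kW = 1050 W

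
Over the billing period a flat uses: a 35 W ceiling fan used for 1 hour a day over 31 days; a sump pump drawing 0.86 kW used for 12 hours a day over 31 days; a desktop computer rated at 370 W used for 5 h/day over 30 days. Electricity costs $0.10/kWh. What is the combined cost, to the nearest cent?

ceiling fan: Runtime = 1 h/day × 31 days = 31 h
ceiling fan: 0.035 kW × 31 h = 1.085 kWh
sump pump: Runtime = 12 h/day × 31 days = 372 h
sump pump: 0.86 kW × 372 h = 319.92 kWh
desktop computer: Runtime = 5 h/day × 30 days = 150 h
desktop computer: 0.37 kW × 150 h = 55.5 kWh
Total energy = 376.505 kWh
Cost = 376.505 × $0.10 = $37.65

$37.65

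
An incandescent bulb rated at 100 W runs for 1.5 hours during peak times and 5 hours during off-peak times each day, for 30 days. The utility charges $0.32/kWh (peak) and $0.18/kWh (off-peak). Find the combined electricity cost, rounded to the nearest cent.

Peak energy = 0.1 kW × 1.5 h × 30 = 4.5 kWh
Off-peak energy = 0.1 kW × 5 h × 30 = 15 kWh
Cost = 4.5 × $0.32 + 15 × $0.18 = $1.44 + $2.7 = $4.14

$4.14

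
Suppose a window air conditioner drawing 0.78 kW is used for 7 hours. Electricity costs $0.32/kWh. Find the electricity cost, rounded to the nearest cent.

$1.75

Energy = 0.78 kW × 7 h = 5.46 kWh
Cost = 5.46 kWh × $0.32/kWh = $1.75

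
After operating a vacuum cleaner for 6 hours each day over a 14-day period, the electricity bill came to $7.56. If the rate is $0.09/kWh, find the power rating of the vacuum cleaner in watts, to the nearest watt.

1000 W

Energy = $7.56 ÷ $0.09/kWh = 84 kWh
Runtime = 6 h/day × 14 days = 84 h
Power = 84 kWh ÷ 84 h = 1 kW = 1000 W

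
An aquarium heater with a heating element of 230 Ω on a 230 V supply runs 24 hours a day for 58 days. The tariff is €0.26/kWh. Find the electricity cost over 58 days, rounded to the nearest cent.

€83.24

Power = V²/R = 230²/230 = 230 W = 0.23 kW
Runtime = 24 h × 58 = 1392 h
Energy = 0.23 kW × 1392 h = 320.16 kWh
Cost = 320.16 kWh × €0.26/kWh = €83.24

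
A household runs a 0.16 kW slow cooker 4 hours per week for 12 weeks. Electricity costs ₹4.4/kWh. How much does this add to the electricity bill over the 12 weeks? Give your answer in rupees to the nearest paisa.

₹33.79

Runtime = 4 h/week × 12 weeks = 48 h
Energy = 0.16 kW × 48 h = 7.68 kWh
Cost = 7.68 kWh × ₹4.4/kWh = ₹33.79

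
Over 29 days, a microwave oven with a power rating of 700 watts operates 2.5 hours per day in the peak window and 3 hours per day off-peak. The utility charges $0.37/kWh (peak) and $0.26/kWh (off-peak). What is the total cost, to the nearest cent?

Peak energy = 0.7 kW × 2.5 h × 29 = 50.75 kWh
Off-peak energy = 0.7 kW × 3 h × 29 = 60.9 kWh
Cost = 50.75 × $0.37 + 60.9 × $0.26 = $18.7775 + $15.834 = $34.61

$34.61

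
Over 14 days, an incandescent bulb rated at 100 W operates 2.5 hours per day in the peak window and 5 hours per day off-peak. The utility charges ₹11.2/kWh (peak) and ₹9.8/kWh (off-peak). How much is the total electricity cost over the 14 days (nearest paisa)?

₹107.80

Peak energy = 0.1 kW × 2.5 h × 14 = 3.5 kWh
Off-peak energy = 0.1 kW × 5 h × 14 = 7 kWh
Cost = 3.5 × ₹11.2 + 7 × ₹9.8 = ₹39.2 + ₹68.6 = ₹107.80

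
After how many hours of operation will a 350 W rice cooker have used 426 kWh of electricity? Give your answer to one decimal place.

Hours = 426 kWh ÷ 0.35 kW = 1217.1 h

1217.1 h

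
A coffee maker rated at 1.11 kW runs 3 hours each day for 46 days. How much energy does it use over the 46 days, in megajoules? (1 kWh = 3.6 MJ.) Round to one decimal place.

551.4 MJ

Runtime = 3 h/day × 46 days = 138 h
Energy = 1.11 kW × 138 h = 153.18 kWh
= 153.18 × 3.6 MJ = 551.4 MJ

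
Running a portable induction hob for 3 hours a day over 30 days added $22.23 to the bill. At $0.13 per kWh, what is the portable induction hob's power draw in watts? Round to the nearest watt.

1900 W

Energy = $22.23 ÷ $0.13/kWh = 171 kWh
Runtime = 3 h/day × 30 days = 90 h
Power = 171 kWh ÷ 90 h = 1.9 kW = 1900 W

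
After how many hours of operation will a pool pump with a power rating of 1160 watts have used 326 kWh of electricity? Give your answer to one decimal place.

281.0 h

Hours = 326 kWh ÷ 1.16 kW = 281.0 h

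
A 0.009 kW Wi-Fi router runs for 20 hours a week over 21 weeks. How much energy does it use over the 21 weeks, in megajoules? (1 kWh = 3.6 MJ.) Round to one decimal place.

Runtime = 20 h/week × 21 weeks = 420 h
Energy = 0.009 kW × 420 h = 3.78 kWh
= 3.78 × 3.6 MJ = 13.6 MJ

13.6 MJ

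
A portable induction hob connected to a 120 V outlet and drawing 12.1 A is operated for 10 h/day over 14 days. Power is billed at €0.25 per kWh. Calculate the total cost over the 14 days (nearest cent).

€50.82

Power = 12.1 A × 120 V = 1452 W = 1.452 kW
Runtime = 10 h/day × 14 days = 140 h
Energy = 1.452 kW × 140 h = 203.28 kWh
Cost = 203.28 kWh × €0.25/kWh = €50.82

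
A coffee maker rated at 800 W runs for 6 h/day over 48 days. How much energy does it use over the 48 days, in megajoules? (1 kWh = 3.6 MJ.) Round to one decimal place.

Runtime = 6 h/day × 48 days = 288 h
Energy = 0.8 kW × 288 h = 230.4 kWh
= 230.4 × 3.6 MJ = 829.4 MJ

829.4 MJ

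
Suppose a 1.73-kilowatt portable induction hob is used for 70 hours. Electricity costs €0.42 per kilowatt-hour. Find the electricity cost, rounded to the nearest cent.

€50.86

Energy = 1.73 kW × 70 h = 121.1 kWh
Cost = 121.1 kWh × €0.42/kWh = €50.86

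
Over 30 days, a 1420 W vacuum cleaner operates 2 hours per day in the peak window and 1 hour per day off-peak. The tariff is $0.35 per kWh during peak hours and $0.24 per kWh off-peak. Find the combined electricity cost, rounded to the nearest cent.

$40.04

Peak energy = 1.42 kW × 2 h × 30 = 85.2 kWh
Off-peak energy = 1.42 kW × 1 h × 30 = 42.6 kWh
Cost = 85.2 × $0.35 + 42.6 × $0.24 = $29.82 + $10.224 = $40.04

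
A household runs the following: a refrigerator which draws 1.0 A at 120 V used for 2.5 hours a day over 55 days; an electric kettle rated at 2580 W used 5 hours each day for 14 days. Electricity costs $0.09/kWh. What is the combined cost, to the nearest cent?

refrigerator: Power = 1.0 A × 120 V = 120 W = 0.12 kW
refrigerator: Runtime = 2.5 h/day × 55 days = 137.5 h
refrigerator: 0.12 kW × 137.5 h = 16.5 kWh
electric kettle: Runtime = 5 h/day × 14 days = 70 h
electric kettle: 2.58 kW × 70 h = 180.6 kWh
Total energy = 197.1 kWh
Cost = 197.1 × $0.09 = $17.74

$17.74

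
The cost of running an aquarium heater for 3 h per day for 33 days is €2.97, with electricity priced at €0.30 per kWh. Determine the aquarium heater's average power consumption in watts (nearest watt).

Energy = €2.97 ÷ €0.30/kWh = 9.9 kWh
Runtime = 3 h/day × 33 days = 99 h
Power = 9.9 kWh ÷ 99 h = 0.1 kW = 100 W

100 W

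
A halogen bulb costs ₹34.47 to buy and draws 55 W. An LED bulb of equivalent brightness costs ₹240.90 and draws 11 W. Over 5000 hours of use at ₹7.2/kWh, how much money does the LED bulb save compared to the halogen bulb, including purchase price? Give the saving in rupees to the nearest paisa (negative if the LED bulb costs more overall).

halogen bulb: ₹34.47 + (55/1000) kW × 5000 h × ₹7.2 = ₹34.47 + ₹1980 = ₹2014.47
LED bulb: ₹240.90 + (11/1000) kW × 5000 h × ₹7.2 = ₹240.90 + ₹396 = ₹636.9
Saving = ₹2014.47 − ₹636.9 = ₹1377.57

₹1377.57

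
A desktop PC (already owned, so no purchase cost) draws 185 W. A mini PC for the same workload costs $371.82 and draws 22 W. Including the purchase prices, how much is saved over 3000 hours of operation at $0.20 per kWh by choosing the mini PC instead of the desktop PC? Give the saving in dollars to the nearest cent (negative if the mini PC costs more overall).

desktop PC: $0.00 + (185/1000) kW × 3000 h × $0.20 = $0.00 + $111 = $111
mini PC: $371.82 + (22/1000) kW × 3000 h × $0.20 = $371.82 + $13.2 = $385.02
Saving = $111 − $385.02 = −$274.02

-$274.02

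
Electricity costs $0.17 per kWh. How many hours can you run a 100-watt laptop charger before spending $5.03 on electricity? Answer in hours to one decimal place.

295.9 h

Energy available = $5.03 ÷ $0.17/kWh = 29.5882 kWh
Hours = 29.5882 kWh ÷ 0.1 kW = 295.9 h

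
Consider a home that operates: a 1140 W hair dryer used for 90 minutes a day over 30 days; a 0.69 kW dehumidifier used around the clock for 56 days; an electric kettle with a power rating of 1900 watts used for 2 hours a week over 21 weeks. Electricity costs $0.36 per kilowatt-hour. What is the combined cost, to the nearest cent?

hair dryer: Runtime = 90 min × 30 = 2700 min = 45 h
hair dryer: 1.14 kW × 45 h = 51.3 kWh
dehumidifier: Runtime = 24 h × 56 = 1344 h
dehumidifier: 0.69 kW × 1344 h = 927.36 kWh
electric kettle: Runtime = 2 h/week × 21 weeks = 42 h
electric kettle: 1.9 kW × 42 h = 79.8 kWh
Total energy = 1058.46 kWh
Cost = 1058.46 × $0.36 = $381.05

$381.05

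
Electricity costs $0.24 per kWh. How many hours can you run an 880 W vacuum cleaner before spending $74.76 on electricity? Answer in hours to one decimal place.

354.0 h

Energy available = $74.76 ÷ $0.24/kWh = 311.5 kWh
Hours = 311.5 kWh ÷ 0.88 kW = 354.0 h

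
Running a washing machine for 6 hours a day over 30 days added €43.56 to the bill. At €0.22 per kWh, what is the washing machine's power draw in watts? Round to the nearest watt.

Energy = €43.56 ÷ €0.22/kWh = 198 kWh
Runtime = 6 h/day × 30 days = 180 h
Power = 198 kWh ÷ 180 h = 1.1 kW = 1100 W

1100 W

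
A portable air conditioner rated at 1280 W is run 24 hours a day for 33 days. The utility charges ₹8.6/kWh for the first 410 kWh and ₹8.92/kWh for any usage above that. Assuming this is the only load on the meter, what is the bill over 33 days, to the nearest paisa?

₹8911.54

Runtime = 24 h × 33 = 792 h
Energy = 1.28 kW × 792 h = 1013.76 kWh
Tier 1 (0–410 kWh): 410 × ₹8.6 = ₹3526
Above 410 kWh: 603.76 × ₹8.92 = ₹5385.5392
Bill = ₹8911.54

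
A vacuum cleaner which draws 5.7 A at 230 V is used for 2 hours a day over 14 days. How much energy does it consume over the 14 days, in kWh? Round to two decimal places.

Power = 5.7 A × 230 V = 1311 W = 1.311 kW
Runtime = 2 h/day × 14 days = 28 h
Energy = 1.311 kW × 28 h = 36.708 kWh ≈ 36.71 kWh

36.71 kWh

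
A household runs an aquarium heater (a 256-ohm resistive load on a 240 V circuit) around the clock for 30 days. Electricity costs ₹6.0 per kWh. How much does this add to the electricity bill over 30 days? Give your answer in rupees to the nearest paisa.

₹972.00

Power = V²/R = 240²/256 = 225 W = 0.225 kW
Runtime = 24 h × 30 = 720 h
Energy = 0.225 kW × 720 h = 162 kWh
Cost = 162 kWh × ₹6.0/kWh = ₹972.00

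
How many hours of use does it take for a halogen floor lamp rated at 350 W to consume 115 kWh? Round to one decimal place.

328.6 h

Hours = 115 kWh ÷ 0.35 kW = 328.6 h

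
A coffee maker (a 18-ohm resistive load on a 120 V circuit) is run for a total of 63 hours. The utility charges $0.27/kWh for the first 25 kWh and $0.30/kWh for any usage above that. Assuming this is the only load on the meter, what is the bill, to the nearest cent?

Power = V²/R = 120²/18 = 800 W = 0.8 kW
Energy = 0.8 kW × 63 h = 50.4 kWh
Tier 1 (0–25 kWh): 25 × $0.27 = $6.75
Above 25 kWh: 25.4 × $0.30 = $7.62
Bill = $14.37

$14.37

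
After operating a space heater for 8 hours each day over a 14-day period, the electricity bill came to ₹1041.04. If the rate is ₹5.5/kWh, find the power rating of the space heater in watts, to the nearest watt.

1690 W

Energy = ₹1041.04 ÷ ₹5.5/kWh = 189.28 kWh
Runtime = 8 h/day × 14 days = 112 h
Power = 189.28 kWh ÷ 112 h = 1.69 kW = 1690 W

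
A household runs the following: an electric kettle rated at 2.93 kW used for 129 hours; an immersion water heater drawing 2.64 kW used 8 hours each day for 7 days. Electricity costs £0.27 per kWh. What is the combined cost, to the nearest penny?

£141.97

electric kettle: 2.93 kW × 129 h = 377.97 kWh
immersion water heater: Runtime = 8 h/day × 7 days = 56 h
immersion water heater: 2.64 kW × 56 h = 147.84 kWh
Total energy = 525.81 kWh
Cost = 525.81 × £0.27 = £141.97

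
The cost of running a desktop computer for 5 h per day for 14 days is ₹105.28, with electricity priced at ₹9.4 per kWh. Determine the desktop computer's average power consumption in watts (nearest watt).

160 W

Energy = ₹105.28 ÷ ₹9.4/kWh = 11.2 kWh
Runtime = 5 h/day × 14 days = 70 h
Power = 11.2 kWh ÷ 70 h = 0.16 kW = 160 W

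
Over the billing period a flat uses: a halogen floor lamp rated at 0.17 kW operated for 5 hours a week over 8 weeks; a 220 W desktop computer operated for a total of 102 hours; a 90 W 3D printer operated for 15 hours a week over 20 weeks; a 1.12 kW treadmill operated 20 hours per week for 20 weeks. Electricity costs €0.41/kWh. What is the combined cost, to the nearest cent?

€206.74

halogen floor lamp: Runtime = 5 h/week × 8 weeks = 40 h
halogen floor lamp: 0.17 kW × 40 h = 6.8 kWh
desktop computer: 0.22 kW × 102 h = 22.44 kWh
3D printer: Runtime = 15 h/week × 20 weeks = 300 h
3D printer: 0.09 kW × 300 h = 27 kWh
treadmill: Runtime = 20 h/week × 20 weeks = 400 h
treadmill: 1.12 kW × 400 h = 448 kWh
Total energy = 504.24 kWh
Cost = 504.24 × €0.41 = €206.74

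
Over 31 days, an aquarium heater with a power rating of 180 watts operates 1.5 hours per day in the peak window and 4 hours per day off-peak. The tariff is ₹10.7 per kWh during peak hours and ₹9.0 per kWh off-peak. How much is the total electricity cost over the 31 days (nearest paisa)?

₹290.44

Peak energy = 0.18 kW × 1.5 h × 31 = 8.37 kWh
Off-peak energy = 0.18 kW × 4 h × 31 = 22.32 kWh
Cost = 8.37 × ₹10.7 + 22.32 × ₹9.0 = ₹89.559 + ₹200.88 = ₹290.44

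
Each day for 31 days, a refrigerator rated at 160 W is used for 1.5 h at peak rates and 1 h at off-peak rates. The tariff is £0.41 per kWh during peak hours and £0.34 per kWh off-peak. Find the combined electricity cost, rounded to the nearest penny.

£4.74

Peak energy = 0.16 kW × 1.5 h × 31 = 7.44 kWh
Off-peak energy = 0.16 kW × 1 h × 31 = 4.96 kWh
Cost = 7.44 × £0.41 + 4.96 × £0.34 = £3.0504 + £1.6864 = £4.74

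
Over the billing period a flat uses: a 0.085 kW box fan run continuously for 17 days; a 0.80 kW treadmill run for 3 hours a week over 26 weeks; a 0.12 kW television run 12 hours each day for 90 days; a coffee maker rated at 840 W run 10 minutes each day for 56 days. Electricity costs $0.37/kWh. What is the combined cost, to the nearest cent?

box fan: Runtime = 24 h × 17 = 408 h
box fan: 0.085 kW × 408 h = 34.68 kWh
treadmill: Runtime = 3 h/week × 26 weeks = 78 h
treadmill: 0.8 kW × 78 h = 62.4 kWh
television: Runtime = 12 h/day × 90 days = 1080 h
television: 0.12 kW × 1080 h = 129.6 kWh
coffee maker: Runtime = 10 min × 56 = 560 min = 9.333333… h
coffee maker: 0.84 kW × 9.333333… h = 7.84 kWh
Total energy = 234.52 kWh
Cost = 234.52 × $0.37 = $86.77

$86.77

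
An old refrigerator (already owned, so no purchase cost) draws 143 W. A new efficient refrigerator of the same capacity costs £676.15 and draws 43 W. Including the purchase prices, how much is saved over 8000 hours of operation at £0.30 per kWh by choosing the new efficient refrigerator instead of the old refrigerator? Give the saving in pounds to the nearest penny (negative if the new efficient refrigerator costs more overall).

old refrigerator: £0.00 + (143/1000) kW × 8000 h × £0.30 = £0.00 + £343.2 = £343.2
new efficient refrigerator: £676.15 + (43/1000) kW × 8000 h × £0.30 = £676.15 + £103.2 = £779.35
Saving = £343.2 − £779.35 = −£436.15

-£436.15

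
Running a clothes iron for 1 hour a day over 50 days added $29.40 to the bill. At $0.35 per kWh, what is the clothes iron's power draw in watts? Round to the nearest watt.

1680 W

Energy = $29.40 ÷ $0.35/kWh = 84 kWh
Runtime = 1 h/day × 50 days = 50 h
Power = 84 kWh ÷ 50 h = 1.68 kW = 1680 W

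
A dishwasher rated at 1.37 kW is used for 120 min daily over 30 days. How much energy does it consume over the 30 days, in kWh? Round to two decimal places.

82.20 kWh

Runtime = 120 min × 30 = 3600 min = 60 h
Energy = 1.37 kW × 60 h = 82.2 kWh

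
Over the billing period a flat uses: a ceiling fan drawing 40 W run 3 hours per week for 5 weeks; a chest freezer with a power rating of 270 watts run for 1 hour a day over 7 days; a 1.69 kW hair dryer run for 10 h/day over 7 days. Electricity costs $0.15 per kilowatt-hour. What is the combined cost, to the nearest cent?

$18.12

ceiling fan: Runtime = 3 h/week × 5 weeks = 15 h
ceiling fan: 0.04 kW × 15 h = 0.6 kWh
chest freezer: Runtime = 1 h/day × 7 days = 7 h
chest freezer: 0.27 kW × 7 h = 1.89 kWh
hair dryer: Runtime = 10 h/day × 7 days = 70 h
hair dryer: 1.69 kW × 70 h = 118.3 kWh
Total energy = 120.79 kWh
Cost = 120.79 × $0.15 = $18.12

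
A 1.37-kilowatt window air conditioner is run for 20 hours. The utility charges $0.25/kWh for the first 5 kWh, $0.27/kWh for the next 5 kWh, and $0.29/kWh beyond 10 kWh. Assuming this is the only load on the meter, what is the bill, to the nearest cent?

$7.65

Energy = 1.37 kW × 20 h = 27.4 kWh
Tier 1 (0–5 kWh): 5 × $0.25 = $1.25
Tier 2 (5–10 kWh): 5 × $0.27 = $1.35
Above 10 kWh: 17.4 × $0.29 = $5.046
Bill = $7.65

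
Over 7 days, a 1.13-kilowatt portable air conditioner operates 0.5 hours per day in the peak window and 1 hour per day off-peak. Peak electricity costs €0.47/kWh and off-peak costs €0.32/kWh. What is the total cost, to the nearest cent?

€4.39

Peak energy = 1.13 kW × 0.5 h × 7 = 3.955 kWh
Off-peak energy = 1.13 kW × 1 h × 7 = 7.91 kWh
Cost = 3.955 × €0.47 + 7.91 × €0.32 = €1.85885 + €2.5312 = €4.39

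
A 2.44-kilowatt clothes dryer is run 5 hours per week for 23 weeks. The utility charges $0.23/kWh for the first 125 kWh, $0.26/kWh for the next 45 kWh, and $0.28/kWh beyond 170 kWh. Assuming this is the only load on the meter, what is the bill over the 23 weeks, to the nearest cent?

Runtime = 5 h/week × 23 weeks = 115 h
Energy = 2.44 kW × 115 h = 280.6 kWh
Tier 1 (0–125 kWh): 125 × $0.23 = $28.75
Tier 2 (125–170 kWh): 45 × $0.26 = $11.7
Above 170 kWh: 110.6 × $0.28 = $30.968
Bill = $71.42

$71.42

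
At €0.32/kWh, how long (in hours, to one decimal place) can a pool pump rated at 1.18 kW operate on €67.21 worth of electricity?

178.0 h

Energy available = €67.21 ÷ €0.32/kWh = 210.0313 kWh
Hours = 210.0313 kWh ÷ 1.18 kW = 178.0 h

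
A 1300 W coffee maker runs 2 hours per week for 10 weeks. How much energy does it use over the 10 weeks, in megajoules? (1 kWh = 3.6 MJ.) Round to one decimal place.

Runtime = 2 h/week × 10 weeks = 20 h
Energy = 1.3 kW × 20 h = 26 kWh
= 26 × 3.6 MJ = 93.6 MJ

93.6 MJ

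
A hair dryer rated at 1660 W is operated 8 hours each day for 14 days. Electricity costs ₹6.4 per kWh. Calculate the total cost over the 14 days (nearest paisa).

₹1189.89

Runtime = 8 h/day × 14 days = 112 h
Energy = 1.66 kW × 112 h = 185.92 kWh
Cost = 185.92 kWh × ₹6.4/kWh = ₹1189.89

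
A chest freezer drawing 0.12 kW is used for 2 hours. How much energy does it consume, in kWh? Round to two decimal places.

0.24 kWh

Energy = 0.12 kW × 2 h = 0.24 kWh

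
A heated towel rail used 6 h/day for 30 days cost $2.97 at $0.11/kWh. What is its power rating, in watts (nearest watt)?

150 W

Energy = $2.97 ÷ $0.11/kWh = 27 kWh
Runtime = 6 h/day × 30 days = 180 h
Power = 27 kWh ÷ 180 h = 0.15 kW = 150 W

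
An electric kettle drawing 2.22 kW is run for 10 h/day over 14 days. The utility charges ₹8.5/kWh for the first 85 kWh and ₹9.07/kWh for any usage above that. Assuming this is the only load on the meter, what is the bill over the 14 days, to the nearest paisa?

Runtime = 10 h/day × 14 days = 140 h
Energy = 2.22 kW × 140 h = 310.8 kWh
Tier 1 (0–85 kWh): 85 × ₹8.5 = ₹722.5
Above 85 kWh: 225.8 × ₹9.07 = ₹2048.006
Bill = ₹2770.51

₹2770.51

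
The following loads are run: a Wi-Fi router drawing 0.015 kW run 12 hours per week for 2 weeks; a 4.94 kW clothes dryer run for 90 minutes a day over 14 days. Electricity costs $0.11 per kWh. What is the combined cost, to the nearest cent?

Wi-Fi router: Runtime = 12 h/week × 2 weeks = 24 h
Wi-Fi router: 0.015 kW × 24 h = 0.36 kWh
clothes dryer: Runtime = 90 min × 14 = 1260 min = 21 h
clothes dryer: 4.94 kW × 21 h = 103.74 kWh
Total energy = 104.1 kWh
Cost = 104.1 × $0.11 = $11.45

$11.45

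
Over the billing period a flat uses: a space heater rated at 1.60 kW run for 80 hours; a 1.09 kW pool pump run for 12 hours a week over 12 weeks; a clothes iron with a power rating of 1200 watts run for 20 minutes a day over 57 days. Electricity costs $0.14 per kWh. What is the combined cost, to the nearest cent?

$43.09

space heater: 1.6 kW × 80 h = 128 kWh
pool pump: Runtime = 12 h/week × 12 weeks = 144 h
pool pump: 1.09 kW × 144 h = 156.96 kWh
clothes iron: Runtime = 20 min × 57 = 1140 min = 19 h
clothes iron: 1.2 kW × 19 h = 22.8 kWh
Total energy = 307.76 kWh
Cost = 307.76 × $0.14 = $43.09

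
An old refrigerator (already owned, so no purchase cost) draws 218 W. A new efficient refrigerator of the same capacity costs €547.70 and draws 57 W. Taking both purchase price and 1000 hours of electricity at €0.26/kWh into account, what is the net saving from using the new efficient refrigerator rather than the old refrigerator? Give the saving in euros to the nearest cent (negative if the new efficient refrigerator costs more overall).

-€505.84

old refrigerator: €0.00 + (218/1000) kW × 1000 h × €0.26 = €0.00 + €56.68 = €56.68
new efficient refrigerator: €547.70 + (57/1000) kW × 1000 h × €0.26 = €547.70 + €14.82 = €562.52
Saving = €56.68 − €562.52 = −€505.84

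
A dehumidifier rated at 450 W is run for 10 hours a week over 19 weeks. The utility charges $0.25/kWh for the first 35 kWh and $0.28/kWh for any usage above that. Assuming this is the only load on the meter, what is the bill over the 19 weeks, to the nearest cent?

$22.89

Runtime = 10 h/week × 19 weeks = 190 h
Energy = 0.45 kW × 190 h = 85.5 kWh
Tier 1 (0–35 kWh): 35 × $0.25 = $8.75
Above 35 kWh: 50.5 × $0.28 = $14.14
Bill = $22.89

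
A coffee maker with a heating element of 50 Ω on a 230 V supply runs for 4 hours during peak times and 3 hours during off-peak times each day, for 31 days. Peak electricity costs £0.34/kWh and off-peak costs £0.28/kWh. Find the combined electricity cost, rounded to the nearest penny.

Power = V²/R = 230²/50 = 1058 W = 1.058 kW
Peak energy = 1.058 kW × 4 h × 31 = 131.192 kWh
Off-peak energy = 1.058 kW × 3 h × 31 = 98.394 kWh
Cost = 131.192 × £0.34 + 98.394 × £0.28 = £44.60528 + £27.55032 = £72.16

£72.16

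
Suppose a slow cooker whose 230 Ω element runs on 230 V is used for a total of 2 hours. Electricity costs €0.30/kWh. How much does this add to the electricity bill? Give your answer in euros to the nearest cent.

€0.14

Power = V²/R = 230²/230 = 230 W = 0.23 kW
Energy = 0.23 kW × 2 h = 0.46 kWh
Cost = 0.46 kWh × €0.30/kWh = €0.14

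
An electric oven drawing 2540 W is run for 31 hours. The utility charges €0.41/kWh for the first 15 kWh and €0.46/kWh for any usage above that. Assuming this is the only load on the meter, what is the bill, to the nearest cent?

€35.47

Energy = 2.54 kW × 31 h = 78.74 kWh
Tier 1 (0–15 kWh): 15 × €0.41 = €6.15
Above 15 kWh: 63.74 × €0.46 = €29.3204
Bill = €35.47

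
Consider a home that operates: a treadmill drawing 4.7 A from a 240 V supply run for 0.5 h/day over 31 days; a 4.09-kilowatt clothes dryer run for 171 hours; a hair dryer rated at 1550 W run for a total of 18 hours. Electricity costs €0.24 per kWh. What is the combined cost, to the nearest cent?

treadmill: Power = 4.7 A × 240 V = 1128 W = 1.128 kW
treadmill: Runtime = 0.5 h/day × 31 days = 15.5 h
treadmill: 1.128 kW × 15.5 h = 17.484 kWh
clothes dryer: 4.09 kW × 171 h = 699.39 kWh
hair dryer: 1.55 kW × 18 h = 27.9 kWh
Total energy = 744.774 kWh
Cost = 744.774 × €0.24 = €178.75

€178.75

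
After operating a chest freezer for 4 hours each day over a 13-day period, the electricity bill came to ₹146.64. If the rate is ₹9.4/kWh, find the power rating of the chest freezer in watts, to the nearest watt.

Energy = ₹146.64 ÷ ₹9.4/kWh = 15.6 kWh
Runtime = 4 h/day × 13 days = 52 h
Power = 15.6 kWh ÷ 52 h = 0.3 kW = 300 W

300 W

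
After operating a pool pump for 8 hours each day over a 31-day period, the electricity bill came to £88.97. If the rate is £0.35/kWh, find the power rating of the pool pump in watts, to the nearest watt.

1025 W

Energy = £88.97 ÷ £0.35/kWh = 254.2 kWh
Runtime = 8 h/day × 31 days = 248 h
Power = 254.2 kWh ÷ 248 h = 1.025 kW = 1025 W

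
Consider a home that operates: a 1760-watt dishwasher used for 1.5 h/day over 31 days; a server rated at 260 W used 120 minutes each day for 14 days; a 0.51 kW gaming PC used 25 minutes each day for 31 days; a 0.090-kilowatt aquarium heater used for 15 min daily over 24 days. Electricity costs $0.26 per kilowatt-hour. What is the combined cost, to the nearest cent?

$25.02

dishwasher: Runtime = 1.5 h/day × 31 days = 46.5 h
dishwasher: 1.76 kW × 46.5 h = 81.84 kWh
server: Runtime = 120 min × 14 = 1680 min = 28 h
server: 0.26 kW × 28 h = 7.28 kWh
gaming PC: Runtime = 25 min × 31 = 775 min = 12.916666… h
gaming PC: 0.51 kW × 12.916666… h = 6.5875 kWh
aquarium heater: Runtime = 15 min × 24 = 360 min = 6 h
aquarium heater: 0.09 kW × 6 h = 0.54 kWh
Total energy = 96.2475 kWh
Cost = 96.2475 × $0.26 = $25.02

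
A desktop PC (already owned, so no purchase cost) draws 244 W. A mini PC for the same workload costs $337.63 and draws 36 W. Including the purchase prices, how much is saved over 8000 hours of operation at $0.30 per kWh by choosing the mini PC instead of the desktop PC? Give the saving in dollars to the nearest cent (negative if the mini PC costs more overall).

$161.57

desktop PC: $0.00 + (244/1000) kW × 8000 h × $0.30 = $0.00 + $585.6 = $585.6
mini PC: $337.63 + (36/1000) kW × 8000 h × $0.30 = $337.63 + $86.4 = $424.03
Saving = $585.6 − $424.03 = $161.57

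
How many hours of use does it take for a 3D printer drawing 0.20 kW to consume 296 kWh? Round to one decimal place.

Hours = 296 kWh ÷ 0.2 kW = 1480.0 h

1480.0 h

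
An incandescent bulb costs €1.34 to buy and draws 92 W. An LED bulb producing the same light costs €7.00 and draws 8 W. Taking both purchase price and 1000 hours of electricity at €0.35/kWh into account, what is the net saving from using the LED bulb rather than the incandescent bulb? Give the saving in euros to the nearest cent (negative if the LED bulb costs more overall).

incandescent bulb: €1.34 + (92/1000) kW × 1000 h × €0.35 = €1.34 + €32.2 = €33.54
LED bulb: €7.00 + (8/1000) kW × 1000 h × €0.35 = €7.00 + €2.8 = €9.8
Saving = €33.54 − €9.8 = €23.74

€23.74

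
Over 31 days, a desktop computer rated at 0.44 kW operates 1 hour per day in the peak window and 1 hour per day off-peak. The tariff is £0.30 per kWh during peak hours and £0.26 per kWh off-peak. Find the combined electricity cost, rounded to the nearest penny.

Peak energy = 0.44 kW × 1 h × 31 = 13.64 kWh
Off-peak energy = 0.44 kW × 1 h × 31 = 13.64 kWh
Cost = 13.64 × £0.30 + 13.64 × £0.26 = £4.092 + £3.5464 = £7.64

£7.64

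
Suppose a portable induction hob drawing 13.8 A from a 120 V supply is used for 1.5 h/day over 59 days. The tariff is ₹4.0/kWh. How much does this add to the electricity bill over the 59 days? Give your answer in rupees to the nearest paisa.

Power = 13.8 A × 120 V = 1656 W = 1.656 kW
Runtime = 1.5 h/day × 59 days = 88.5 h
Energy = 1.656 kW × 88.5 h = 146.556 kWh
Cost = 146.556 kWh × ₹4.0/kWh = ₹586.22

₹586.22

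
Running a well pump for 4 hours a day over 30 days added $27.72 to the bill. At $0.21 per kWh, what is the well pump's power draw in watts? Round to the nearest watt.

Energy = $27.72 ÷ $0.21/kWh = 132 kWh
Runtime = 4 h/day × 30 days = 120 h
Power = 132 kWh ÷ 120 h = 1.1 kW = 1100 W

1100 W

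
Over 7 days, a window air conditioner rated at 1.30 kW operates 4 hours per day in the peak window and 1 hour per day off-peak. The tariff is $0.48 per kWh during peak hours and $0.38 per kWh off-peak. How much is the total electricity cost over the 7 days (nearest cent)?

Peak energy = 1.3 kW × 4 h × 7 = 36.4 kWh
Off-peak energy = 1.3 kW × 1 h × 7 = 9.1 kWh
Cost = 36.4 × $0.48 + 9.1 × $0.38 = $17.472 + $3.458 = $20.93

$20.93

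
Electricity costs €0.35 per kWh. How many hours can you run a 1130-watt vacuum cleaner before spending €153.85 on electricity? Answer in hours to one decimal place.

389.0 h

Energy available = €153.85 ÷ €0.35/kWh = 439.5714 kWh
Hours = 439.5714 kWh ÷ 1.13 kW = 389.0 h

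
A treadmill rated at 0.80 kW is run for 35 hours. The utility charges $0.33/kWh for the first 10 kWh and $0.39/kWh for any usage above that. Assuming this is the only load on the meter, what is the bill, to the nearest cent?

Energy = 0.8 kW × 35 h = 28 kWh
Tier 1 (0–10 kWh): 10 × $0.33 = $3.3
Above 10 kWh: 18 × $0.39 = $7.02
Bill = $10.32

$10.32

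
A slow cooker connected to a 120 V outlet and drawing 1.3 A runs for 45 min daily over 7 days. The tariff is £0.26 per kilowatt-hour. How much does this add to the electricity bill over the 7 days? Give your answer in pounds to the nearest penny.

Power = 1.3 A × 120 V = 156 W = 0.156 kW
Runtime = 45 min × 7 = 315 min = 5.25 h
Energy = 0.156 kW × 5.25 h = 0.819 kWh
Cost = 0.819 kWh × £0.26/kWh = £0.21

£0.21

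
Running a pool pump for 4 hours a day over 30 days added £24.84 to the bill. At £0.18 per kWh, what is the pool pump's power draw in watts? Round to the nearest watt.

1150 W

Energy = £24.84 ÷ £0.18/kWh = 138 kWh
Runtime = 4 h/day × 30 days = 120 h
Power = 138 kWh ÷ 120 h = 1.15 kW = 1150 W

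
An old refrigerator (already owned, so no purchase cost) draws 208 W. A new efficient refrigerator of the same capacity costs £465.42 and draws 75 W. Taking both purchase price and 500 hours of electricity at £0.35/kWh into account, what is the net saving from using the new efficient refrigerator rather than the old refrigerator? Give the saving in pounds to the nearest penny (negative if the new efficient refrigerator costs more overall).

-£442.15

old refrigerator: £0.00 + (208/1000) kW × 500 h × £0.35 = £0.00 + £36.4 = £36.4
new efficient refrigerator: £465.42 + (75/1000) kW × 500 h × £0.35 = £465.42 + £13.125 = £478.545
Saving = £36.4 − £478.545 = −£442.145 → -£442.15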